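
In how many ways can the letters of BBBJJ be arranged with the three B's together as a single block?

3

Treat the 3 copies of B as a single block. The multiset to arrange is then {BBB, J, J}, 3 items in all.
That gives (3)!/(2!) = 3 arrangements.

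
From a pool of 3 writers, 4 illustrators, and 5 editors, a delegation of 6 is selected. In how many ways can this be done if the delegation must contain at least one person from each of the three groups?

805

With no constraint there are C(12,6) = 924 possible selections.
Subtract selections that omit an entire group: no writers → C(9,6) = 84; no illustrators → C(8,6) = 28; no editors → C(7,6) = 7.
Add back selections omitting two groups (i.e. drawn from a single group): C(3,6) + C(4,6) + C(5,6) = 0.
By inclusion–exclusion: 924 − 119 + 0 = 805.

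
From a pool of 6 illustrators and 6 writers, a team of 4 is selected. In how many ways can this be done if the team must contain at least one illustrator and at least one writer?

465

Unrestricted: C(12,4) = 495 ways to pick any 4 of the 12.
Selections missing a whole group: no illustrators → C(6,4) = 15; no writers → C(6,4) = 15.
Both groups omitted at once is impossible, so 495 − 30 = 465.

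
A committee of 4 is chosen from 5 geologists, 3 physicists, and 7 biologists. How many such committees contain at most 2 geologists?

Split by how many geologists are chosen (0 through 2).
Sum: C(5,0)·C(10,4) + C(5,1)·C(10,3) + C(5,2)·C(10,2) = 210 + 600 + 450 = 1260.

1260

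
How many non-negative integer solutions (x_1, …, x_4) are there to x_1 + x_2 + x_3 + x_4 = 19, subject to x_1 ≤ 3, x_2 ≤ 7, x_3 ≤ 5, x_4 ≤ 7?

20

Without the upper bounds there are C(22,3) = 1540 ways to split 19 among 4 variables.
Subtract solutions that violate a single cap (substitute x_i' = x_i − (cap_i+1)): x_1 ≥ 4 gives C(18,3) = 816; x_2 ≥ 8 gives C(14,3) = 364; x_3 ≥ 6 gives C(16,3) = 560; x_4 ≥ 8 gives C(14,3) = 364. Together 2104.
Add back pairs where two caps are both exceeded: 120 + 220 + 120 + 56 + 20 + 56 = 592.
Subtract triples: 4 + 0 + 4 + 0 = 8.
By inclusion–exclusion the count is 1540 − 2104 + 592 − 8 = 20.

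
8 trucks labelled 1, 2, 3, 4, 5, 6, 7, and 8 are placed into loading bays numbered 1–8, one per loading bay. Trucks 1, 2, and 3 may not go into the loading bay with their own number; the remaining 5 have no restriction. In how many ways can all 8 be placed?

Let Aᵢ (for i ∈ {1, 2, 3}) be the placements that put truck i in its forbidden loading bay. Any j of these fix j positions, leaving (8−j)! ways to fill the rest, and there are C(3,j) ways to pick which j.
By inclusion–exclusion, the number of valid placements is Σ_{j=0}^{3} (−1)^j C(3,j)·(8−j)!.
Computing: 40320 − 15120 + 2160 − 120 = 27240.

27240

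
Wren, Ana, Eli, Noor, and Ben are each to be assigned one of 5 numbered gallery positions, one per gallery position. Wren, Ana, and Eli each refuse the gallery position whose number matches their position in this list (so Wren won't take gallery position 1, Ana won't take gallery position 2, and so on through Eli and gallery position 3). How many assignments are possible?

64

Let Aᵢ (for i ∈ {1, 2, 3}) be the placements that put person i in their forbidden gallery position. Any j of these fix j positions, leaving (5−j)! ways to fill the rest, and there are C(3,j) ways to pick which j.
By inclusion–exclusion, the number of valid placements is Σ_{j=0}^{3} (−1)^j C(3,j)·(5−j)!.
Computing: 120 − 72 + 18 − 2 = 64.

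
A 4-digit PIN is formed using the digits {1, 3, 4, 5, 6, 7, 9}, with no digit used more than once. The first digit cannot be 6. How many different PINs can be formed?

The first digit has 7−1 = 6 choices (anything except 6).
The remaining 3 digits are filled from the other 6 symbols without repetition: 6 × 5 × 4 = 120.
Total: 6 × 120 = 720.

720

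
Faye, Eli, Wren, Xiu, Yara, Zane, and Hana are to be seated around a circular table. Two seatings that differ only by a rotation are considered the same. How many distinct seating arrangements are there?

720

Fix one person's seat to break rotational symmetry; the remaining 6 people can be arranged in (6)! = 720 ways.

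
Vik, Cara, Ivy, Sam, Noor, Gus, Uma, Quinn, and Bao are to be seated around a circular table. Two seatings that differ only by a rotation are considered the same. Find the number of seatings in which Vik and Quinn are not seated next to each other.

30240

Without the restriction there are (8)! = 40320 seatings.
Those with Vik next to Quinn: fuse the pair into one unit and seat 8 units around a circle — 2·(7)! = 10080.
Subtracting, 40320 − 10080 = 30240.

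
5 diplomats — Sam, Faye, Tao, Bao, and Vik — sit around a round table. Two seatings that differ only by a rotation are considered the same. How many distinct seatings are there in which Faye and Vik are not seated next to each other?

12

All circular seatings of 5 people number (4)! = 24.
Seatings with Faye beside Vik: treat them as a block with 2 internal orders, giving 2 × (3)! = 12.
Subtracting, 24 − 12 = 12.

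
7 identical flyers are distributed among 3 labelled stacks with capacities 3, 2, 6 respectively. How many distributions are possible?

By stars and bars, unrestricted non-negative solutions to x_1+…+x_3 = 7 number C(7+2,2) = 36.
Subtract solutions that violate a single cap (substitute x_i' = x_i − (cap_i+1)): x_1 ≥ 4 gives C(5,2) = 10; x_2 ≥ 3 gives C(6,2) = 15; x_3 ≥ 7 gives C(2,2) = 1. Together 26.
Add back pairs where two caps are both exceeded: 1 + 0 + 0 = 1.
By inclusion–exclusion the count is 36 − 26 + 1 = 11.

11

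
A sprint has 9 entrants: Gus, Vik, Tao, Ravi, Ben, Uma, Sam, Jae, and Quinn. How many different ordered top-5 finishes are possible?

This is an ordered selection of 5 from 9: P(9,5).
That gives 9 × 8 × 7 × 6 × 5 = 15120.

15120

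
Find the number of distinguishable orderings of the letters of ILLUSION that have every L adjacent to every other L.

2520

Treat the 2 copies of L as a single block. The multiset to arrange is then {LL, I, I, N, O, S, U}, 7 items in all.
That gives (7)!/(2!) = 2520 arrangements.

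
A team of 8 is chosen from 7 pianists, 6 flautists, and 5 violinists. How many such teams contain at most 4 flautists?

Split by how many flautists are chosen (0 through 4).
Sum: C(6,0)·C(12,8) + C(6,1)·C(12,7) + C(6,2)·C(12,6) + C(6,3)·C(12,5) + C(6,4)·C(12,4) = 495 + 4752 + 13860 + 15840 + 7425 = 42372.

42372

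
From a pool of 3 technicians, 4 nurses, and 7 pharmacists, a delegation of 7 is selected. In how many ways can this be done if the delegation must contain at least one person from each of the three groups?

With no constraint there are C(14,7) = 3432 possible selections.
Selections missing a whole group: no technicians → C(11,7) = 330; no nurses → C(10,7) = 120; no pharmacists → C(7,7) = 1.
Add back selections omitting two groups (i.e. drawn from a single group): C(3,7) + C(4,7) + C(7,7) = 1.
By inclusion–exclusion: 3432 − 451 + 1 = 2982.

2982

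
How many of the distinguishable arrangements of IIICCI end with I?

10

With the last slot taken by I, it remains to arrange the other 5 letters (IICCI).
Those 5 letters have C appearing twice and I appearing 3 times, giving (5)!/(3!·2!) = 10.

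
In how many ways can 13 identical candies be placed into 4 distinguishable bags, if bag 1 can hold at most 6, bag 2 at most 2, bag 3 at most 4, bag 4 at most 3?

10

By stars and bars, unrestricted non-negative solutions to x_1+…+x_4 = 13 number C(13+3,3) = 560.
Subtract solutions that violate a single cap (substitute x_i' = x_i − (cap_i+1)): x_1 ≥ 7 gives C(9,3) = 84; x_2 ≥ 3 gives C(13,3) = 286; x_3 ≥ 5 gives C(11,3) = 165; x_4 ≥ 4 gives C(12,3) = 220. Together 755.
Add back pairs where two caps are both exceeded: 20 + 4 + 10 + 56 + 84 + 35 = 209.
Subtract triples: 0 + 0 + 0 + 4 = 4.
By inclusion–exclusion the count is 560 − 755 + 209 − 4 = 10.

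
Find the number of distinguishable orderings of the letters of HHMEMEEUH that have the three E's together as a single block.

Treat the 3 copies of E as a single block. The multiset to arrange is then {EEE, H, H, H, M, M, U}, 7 items in all.
That gives (7)!/(3!·2!) = 420 arrangements.

420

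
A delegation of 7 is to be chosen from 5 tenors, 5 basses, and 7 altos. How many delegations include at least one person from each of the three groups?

Unrestricted: C(17,7) = 19448 ways to pick any 7 of the 17.
Selections missing a whole group: no tenors → C(12,7) = 792; no basses → C(12,7) = 792; no altos → C(10,7) = 120.
Add back selections omitting two groups (i.e. drawn from a single group): C(5,7) + C(5,7) + C(7,7) = 1.
By inclusion–exclusion: 19448 − 1704 + 1 = 17745.

17745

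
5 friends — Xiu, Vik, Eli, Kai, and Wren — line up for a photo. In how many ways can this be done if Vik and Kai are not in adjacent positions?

There are 5! = 120 arrangements in all. If Vik and Kai are adjacent, merging them into one block gives 2·(4)! = 48 arrangements.
So 120 − 48 = 72 arrangements keep them apart.

72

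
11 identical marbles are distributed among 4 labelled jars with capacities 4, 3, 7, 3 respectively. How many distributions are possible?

Ignoring the caps, the number of non-negative solutions to x_1+…+x_4 = 11 is C(14,3) = 364.
Subtract solutions that violate a single cap (substitute x_i' = x_i − (cap_i+1)): x_1 ≥ 5 gives C(9,3) = 84; x_2 ≥ 4 gives C(10,3) = 120; x_3 ≥ 8 gives C(6,3) = 20; x_4 ≥ 4 gives C(10,3) = 120. Together 344.
Add back pairs where two caps are both exceeded: 10 + 0 + 10 + 0 + 20 + 0 = 40.
By inclusion–exclusion the count is 364 − 344 + 40 = 60.

60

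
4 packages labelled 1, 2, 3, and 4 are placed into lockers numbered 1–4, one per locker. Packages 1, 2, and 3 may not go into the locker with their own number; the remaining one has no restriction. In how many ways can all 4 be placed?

Let Aᵢ (for i ∈ {1, 2, 3}) be the placements that put package i in its forbidden locker. Any j of these fix j positions, leaving (4−j)! ways to fill the rest, and there are C(3,j) ways to pick which j.
By inclusion–exclusion, the number of valid placements is Σ_{j=0}^{3} (−1)^j C(3,j)·(4−j)!.
Computing: 24 − 18 + 6 − 1 = 11.

11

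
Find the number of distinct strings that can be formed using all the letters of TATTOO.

The 6 letters of TATTOO have repeats: O appearing twice and T appearing 3 times.
Dividing 6! = 720 by 3!·2! = 12 for the repeated letters gives 60.

60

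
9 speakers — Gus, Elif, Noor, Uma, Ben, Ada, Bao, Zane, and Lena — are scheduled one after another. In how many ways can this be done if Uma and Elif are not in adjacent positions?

282240

Of the 9! = 362880 arrangements, those with Uma and Elif adjacent number 2 × 8! = 80640 (treat the pair as a block with 2 internal orders).
So 362880 − 80640 = 282240 arrangements keep them apart.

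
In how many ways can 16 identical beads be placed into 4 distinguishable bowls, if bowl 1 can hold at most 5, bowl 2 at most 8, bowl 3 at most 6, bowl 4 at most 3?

By stars and bars, unrestricted non-negative solutions to x_1+…+x_4 = 16 number C(16+3,3) = 969.
Subtract solutions that violate a single cap (substitute x_i' = x_i − (cap_i+1)): x_1 ≥ 6 gives C(13,3) = 286; x_2 ≥ 9 gives C(10,3) = 120; x_3 ≥ 7 gives C(12,3) = 220; x_4 ≥ 4 gives C(15,3) = 455. Together 1081.
Add back pairs where two caps are both exceeded: 4 + 20 + 84 + 1 + 20 + 56 = 185.
By inclusion–exclusion the count is 969 − 1081 + 185 = 73.

73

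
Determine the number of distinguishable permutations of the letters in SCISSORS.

1680

The 8 letters of SCISSORS have repeats: S appearing 4 times.
The number of distinct arrangements is 8!/(4!) = 40320/24 = 1680.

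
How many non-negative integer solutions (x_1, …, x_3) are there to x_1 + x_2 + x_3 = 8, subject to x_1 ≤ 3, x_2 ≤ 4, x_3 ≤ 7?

19

Without the upper bounds there are C(10,2) = 45 ways to split 8 among 3 variables.
Subtract solutions that violate a single cap (substitute x_i' = x_i − (cap_i+1)): x_1 ≥ 4 gives C(6,2) = 15; x_2 ≥ 5 gives C(5,2) = 10; x_3 ≥ 8 gives C(2,2) = 1. Together 26.
No two caps can be exceeded simultaneously, so the pair terms are all 0.
By inclusion–exclusion the count is 45 − 26 + 0 = 19.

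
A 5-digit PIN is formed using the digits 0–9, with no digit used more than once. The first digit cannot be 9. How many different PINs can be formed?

27216

The first digit has 10−1 = 9 choices (anything except 9).
The remaining 4 digits are filled from the other 9 symbols without repetition: 9 × 8 × 7 × 6 = 3024.
Total: 9 × 3024 = 27216.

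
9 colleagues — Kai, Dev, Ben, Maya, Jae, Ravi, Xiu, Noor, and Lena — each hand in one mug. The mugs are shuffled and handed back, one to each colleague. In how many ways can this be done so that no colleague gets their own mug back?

133496

Count assignments avoiding every fixed point. For any j of the 9 colleagues fixed to their own mug, the other 9−j can be arranged in (9−j)! ways.
By inclusion–exclusion this is Σ_{j=0}^{9} (−1)^j C(9,j)·(9−j)!.
Computing: 362880 − 362880 + 181440 − 60480 + 15120 − 3024 + 504 − 72 + 9 − 1 = 133496.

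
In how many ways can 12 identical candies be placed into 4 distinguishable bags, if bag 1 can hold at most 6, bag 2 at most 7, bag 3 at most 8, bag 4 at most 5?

Without the upper bounds there are C(15,3) = 455 ways to split 12 among 4 bags.
Subtract solutions that violate a single cap (substitute x_i' = x_i − (cap_i+1)): x_1 ≥ 7 gives C(8,3) = 56; x_2 ≥ 8 gives C(7,3) = 35; x_3 ≥ 9 gives C(6,3) = 20; x_4 ≥ 6 gives C(9,3) = 84. Together 195.
No two caps can be exceeded simultaneously, so the pair terms are all 0.
By inclusion–exclusion the count is 455 − 195 + 0 = 260.

260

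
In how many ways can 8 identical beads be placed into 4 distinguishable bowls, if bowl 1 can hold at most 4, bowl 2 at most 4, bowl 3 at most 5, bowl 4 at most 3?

80

By stars and bars, unrestricted non-negative solutions to x_1+…+x_4 = 8 number C(8+3,3) = 165.
Subtract solutions that violate a single cap (substitute x_i' = x_i − (cap_i+1)): x_1 ≥ 5 gives C(6,3) = 20; x_2 ≥ 5 gives C(6,3) = 20; x_3 ≥ 6 gives C(5,3) = 10; x_4 ≥ 4 gives C(7,3) = 35. Together 85.
No two caps can be exceeded simultaneously, so the pair terms are all 0.
By inclusion–exclusion the count is 165 − 85 + 0 = 80.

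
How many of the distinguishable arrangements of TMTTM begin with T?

6

Fix T in the first position and arrange the remaining 4 letters.
Those 4 letters have M appearing twice and T appearing twice, giving (4)!/(2!·2!) = 6.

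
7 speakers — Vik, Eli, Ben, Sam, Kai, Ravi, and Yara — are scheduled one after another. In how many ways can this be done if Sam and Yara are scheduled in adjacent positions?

1440

Glue Sam and Yara into one block (2 internal orders), leaving 6 units to arrange in a row.
So the count is 2·(6)! = 1440.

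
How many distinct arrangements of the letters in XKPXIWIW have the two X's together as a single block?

Treat the 2 copies of X as a single block. The multiset to arrange is then {XX, I, I, K, P, W, W}, 7 items in all.
That gives (7)!/(2!·2!) = 1260 arrangements.

1260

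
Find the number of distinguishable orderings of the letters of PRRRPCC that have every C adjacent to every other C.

60

Treat the 2 copies of C as a single block. The multiset to arrange is then {CC, P, P, R, R, R}, 6 items in all.
That gives (6)!/(3!·2!) = 60 arrangements.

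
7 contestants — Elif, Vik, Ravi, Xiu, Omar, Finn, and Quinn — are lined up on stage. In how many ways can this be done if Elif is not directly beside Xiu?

Of the 7! = 5040 arrangements, those with Elif and Xiu adjacent number 2 × 6! = 1440 (treat the pair as a block with 2 internal orders).
Complementary counting: 5040 − 1440 = 3600.

3600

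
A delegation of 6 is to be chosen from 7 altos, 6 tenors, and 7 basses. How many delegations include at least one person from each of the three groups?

With no constraint there are C(20,6) = 38760 possible selections.
Subtract selections that omit an entire group: no altos → C(13,6) = 1716; no tenors → C(14,6) = 3003; no basses → C(13,6) = 1716.
Add back selections omitting two groups (i.e. drawn from a single group): C(7,6) + C(6,6) + C(7,6) = 15.
By inclusion–exclusion: 38760 − 6435 + 15 = 32340.

32340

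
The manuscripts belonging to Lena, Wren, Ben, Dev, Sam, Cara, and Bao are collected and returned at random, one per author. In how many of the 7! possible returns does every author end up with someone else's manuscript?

1854

Let Aᵢ be the assignments in which author i gets their own manuscript. We want the size of the complement of A₁∪…∪A_7.
By inclusion–exclusion this is Σ_{j=0}^{7} (−1)^j C(7,j)·(7−j)!.
Computing: 5040 − 5040 + 2520 − 840 + 210 − 42 + 7 − 1 = 1854.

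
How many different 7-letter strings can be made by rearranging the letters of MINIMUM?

420

MINIMUM has 7 letters with I appearing twice and M appearing 3 times.
So there are 7! / (3!·2!) = 420 distinguishable arrangements.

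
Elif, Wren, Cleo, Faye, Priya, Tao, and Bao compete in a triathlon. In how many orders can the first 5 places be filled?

There are 7 choices for 1st place, 6 for 2nd, and so on down to 3 for position 5.
That gives 7 × 6 × 5 × 4 × 3 = 2520.

2520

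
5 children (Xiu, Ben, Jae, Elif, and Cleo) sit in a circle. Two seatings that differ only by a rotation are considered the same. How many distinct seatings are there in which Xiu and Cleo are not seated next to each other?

12

All circular seatings of 5 people number (4)! = 24.
Those with Xiu next to Cleo: fuse the pair into one unit and seat 4 units around a circle — 2·(3)! = 12.
Subtracting, 24 − 12 = 12.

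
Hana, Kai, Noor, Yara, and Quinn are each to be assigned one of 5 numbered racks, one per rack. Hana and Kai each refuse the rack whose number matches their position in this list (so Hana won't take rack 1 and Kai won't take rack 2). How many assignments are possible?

Let Aᵢ (for i ∈ {1, 2}) be the placements that put person i in their forbidden rack. Any j of these fix j positions, leaving (5−j)! ways to fill the rest, and there are C(2,j) ways to pick which j.
By inclusion–exclusion, the number of valid placements is Σ_{j=0}^{2} (−1)^j C(2,j)·(5−j)!.
Computing: 120 − 48 + 6 = 78.

78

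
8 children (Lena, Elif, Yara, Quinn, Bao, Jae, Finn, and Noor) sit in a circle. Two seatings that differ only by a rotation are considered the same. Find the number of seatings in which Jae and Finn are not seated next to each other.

3600

All circular seatings of 8 people number (7)! = 5040.
Seatings with Jae beside Finn: treat them as a block with 2 internal orders, giving 2 × (6)! = 1440.
Subtracting, 5040 − 1440 = 3600.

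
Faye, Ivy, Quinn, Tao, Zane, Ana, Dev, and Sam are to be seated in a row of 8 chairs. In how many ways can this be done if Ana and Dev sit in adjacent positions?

Place the 6 others and the Ana-Dev pair as 7 objects in a line; the pair has 2 internal arrangements.
That gives 2 × 7! = 2 × 5040 = 10080.

10080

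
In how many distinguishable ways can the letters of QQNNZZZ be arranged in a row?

210

QQNNZZZ has 7 letters with N appearing twice, Q appearing twice, and Z appearing 3 times.
Dividing 7! = 5040 by 3!·2!·2! = 24 for the repeated letters gives 210.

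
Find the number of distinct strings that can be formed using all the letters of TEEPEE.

30

The 6 letters of TEEPEE have repeats: E appearing 4 times.
Dividing 6! = 720 by 4! = 24 for the repeated letters gives 30.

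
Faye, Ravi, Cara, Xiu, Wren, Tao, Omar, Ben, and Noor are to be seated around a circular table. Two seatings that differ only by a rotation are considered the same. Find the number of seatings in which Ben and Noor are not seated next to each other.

Without the restriction there are (8)! = 40320 seatings.
Those with Ben next to Noor: fuse the pair into one unit and seat 8 units around a circle — 2·(7)! = 10080.
Subtracting, 40320 − 10080 = 30240.

30240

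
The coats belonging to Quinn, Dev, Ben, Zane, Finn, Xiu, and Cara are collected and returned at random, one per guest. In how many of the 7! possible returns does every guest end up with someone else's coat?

This is the derangement count D_7: permutations of 7 items with no fixed point.
By inclusion–exclusion this is Σ_{j=0}^{7} (−1)^j C(7,j)·(7−j)!.
Computing: 5040 − 5040 + 2520 − 840 + 210 − 42 + 7 − 1 = 1854.

1854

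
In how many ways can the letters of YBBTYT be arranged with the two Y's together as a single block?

Treat the 2 copies of Y as a single block. The multiset to arrange is then {YY, B, B, T, T}, 5 items in all.
That gives (5)!/(2!·2!) = 30 arrangements.

30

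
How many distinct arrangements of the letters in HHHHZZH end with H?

With the last slot taken by H, it remains to arrange the other 6 letters (HHHZZH).
Those 6 letters have H appearing 4 times and Z appearing twice, giving (6)!/(4!·2!) = 15.

15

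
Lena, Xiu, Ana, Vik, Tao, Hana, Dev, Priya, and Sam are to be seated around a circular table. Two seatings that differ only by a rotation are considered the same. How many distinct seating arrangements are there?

40320

Around a circle, 9 distinct people have 9!/9 = (8)! = 40320 rotationally distinct seatings.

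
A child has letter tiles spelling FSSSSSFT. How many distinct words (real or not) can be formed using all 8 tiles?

FSSSSSFT has 8 letters with F appearing twice and S appearing 5 times.
The number of distinct arrangements is 8!/(5!·2!) = 40320/240 = 168.

168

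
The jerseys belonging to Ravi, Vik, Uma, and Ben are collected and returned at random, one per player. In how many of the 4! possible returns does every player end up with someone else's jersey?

9

This is the derangement count D_4: permutations of 4 items with no fixed point.
By inclusion–exclusion this is Σ_{j=0}^{4} (−1)^j C(4,j)·(4−j)!.
Computing: 24 − 24 + 12 − 4 + 1 = 9.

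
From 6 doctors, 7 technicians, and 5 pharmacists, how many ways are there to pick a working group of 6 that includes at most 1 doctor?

Split by how many doctors are chosen (0 through 1).
Sum: C(6,0)·C(12,6) + C(6,1)·C(12,5) = 924 + 4752 = 5676.

5676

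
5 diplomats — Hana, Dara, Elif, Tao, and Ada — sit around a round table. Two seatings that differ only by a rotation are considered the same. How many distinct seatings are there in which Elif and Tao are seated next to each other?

Glue Elif and Tao into a block (2 internal orders). Seating 4 units around a circle gives (3)! arrangements.
So 2 × (3)! = 2 × 6 = 12.

12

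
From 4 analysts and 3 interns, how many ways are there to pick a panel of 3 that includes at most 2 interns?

34

Split by how many interns are chosen (0 through 2).
Sum: C(3,0)·C(4,3) + C(3,1)·C(4,2) + C(3,2)·C(4,1) = 4 + 18 + 12 = 34.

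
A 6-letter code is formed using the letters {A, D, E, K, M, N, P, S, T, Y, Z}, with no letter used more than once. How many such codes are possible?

This is a permutation of 6 out of 11: P(11,6) = 11!/5!.
11 × 10 × 9 × 8 × 7 × 6 = 332640.

332640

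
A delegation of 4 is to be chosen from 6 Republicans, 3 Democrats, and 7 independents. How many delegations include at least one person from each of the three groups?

819

Unrestricted: C(16,4) = 1820 ways to pick any 4 of the 16.
Subtract selections that omit an entire group: no Republicans → C(10,4) = 210; no Democrats → C(13,4) = 715; no independents → C(9,4) = 126.
Add back selections omitting two groups (i.e. drawn from a single group): C(6,4) + C(3,4) + C(7,4) = 50.
By inclusion–exclusion: 1820 − 1051 + 50 = 819.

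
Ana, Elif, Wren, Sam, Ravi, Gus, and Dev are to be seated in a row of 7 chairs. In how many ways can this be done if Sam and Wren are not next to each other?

3600

There are 7! = 5040 arrangements in all. If Sam and Wren are adjacent, merging them into one block gives 2·(6)! = 1440 arrangements.
So 5040 − 1440 = 3600 arrangements keep them apart.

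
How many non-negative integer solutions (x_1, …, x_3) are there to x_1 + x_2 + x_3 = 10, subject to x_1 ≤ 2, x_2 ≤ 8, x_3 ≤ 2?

6

By stars and bars, unrestricted non-negative solutions to x_1+…+x_3 = 10 number C(10+2,2) = 66.
Subtract solutions that violate a single cap (substitute x_i' = x_i − (cap_i+1)): x_1 ≥ 3 gives C(9,2) = 36; x_2 ≥ 9 gives C(3,2) = 3; x_3 ≥ 3 gives C(9,2) = 36. Together 75.
Add back pairs where two caps are both exceeded: 0 + 15 + 0 = 15.
By inclusion–exclusion the count is 66 − 75 + 15 = 6.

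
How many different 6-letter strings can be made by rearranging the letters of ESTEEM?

120

Letter multiplicities in ESTEEM: E×3, M×1, S×1, T×1.
Dividing 6! = 720 by 3! = 6 for the repeated letters gives 120.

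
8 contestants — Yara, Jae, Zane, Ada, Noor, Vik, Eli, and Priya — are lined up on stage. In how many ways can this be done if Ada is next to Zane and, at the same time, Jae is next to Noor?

2880

Treat {Ada,Zane} as one block (2 orders) and {Jae,Noor} as another (2 orders).
That leaves 6 units to arrange: 2 × 2 × 6! = 4 × 720 = 2880.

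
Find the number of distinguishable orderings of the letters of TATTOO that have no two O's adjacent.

There are 6!/(3!·2!) = 60 arrangements of TATTOO in total.
If the two O's are adjacent, glue them into one block, leaving 5 items to arrange: (5)!/(3!) = 20 ways.
Hence 60 − 20 = 40.

40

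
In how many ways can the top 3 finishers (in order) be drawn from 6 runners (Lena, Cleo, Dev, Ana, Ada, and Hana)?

120

There are 6 choices for 1st place, 5 for 2nd, and 4 for 3rd.
That gives 6 × 5 × 4 = 120.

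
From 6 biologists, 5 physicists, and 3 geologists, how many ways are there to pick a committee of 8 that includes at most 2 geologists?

Split by how many geologists are chosen (0 through 2).
Sum: C(3,0)·C(11,8) + C(3,1)·C(11,7) + C(3,2)·C(11,6) = 165 + 990 + 1386 = 2541.

2541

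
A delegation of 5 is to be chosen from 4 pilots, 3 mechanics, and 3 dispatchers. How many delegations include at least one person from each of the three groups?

204

Unrestricted: C(10,5) = 252 ways to pick any 5 of the 10.
Subtract selections that omit an entire group: no pilots → C(6,5) = 6; no mechanics → C(7,5) = 21; no dispatchers → C(7,5) = 21.
Add back selections omitting two groups (i.e. drawn from a single group): C(4,5) + C(3,5) + C(3,5) = 0.
By inclusion–exclusion: 252 − 48 + 0 = 204.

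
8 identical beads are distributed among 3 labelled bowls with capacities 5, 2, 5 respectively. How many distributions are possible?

Ignoring the caps, the number of non-negative solutions to x_1+…+x_3 = 8 is C(10,2) = 45.
Subtract solutions that violate a single cap (substitute x_i' = x_i − (cap_i+1)): x_1 ≥ 6 gives C(4,2) = 6; x_2 ≥ 3 gives C(7,2) = 21; x_3 ≥ 6 gives C(4,2) = 6. Together 33.
No two caps can be exceeded simultaneously, so the pair terms are all 0.
By inclusion–exclusion the count is 45 − 33 + 0 = 12.

12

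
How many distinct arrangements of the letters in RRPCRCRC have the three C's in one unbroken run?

Treat the 3 copies of C as a single block. The multiset to arrange is then {CCC, P, R, R, R, R}, 6 items in all.
That gives (6)!/(4!) = 30 arrangements.

30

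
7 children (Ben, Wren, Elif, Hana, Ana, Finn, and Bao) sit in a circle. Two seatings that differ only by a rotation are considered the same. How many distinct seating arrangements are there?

720

Around a circle, 7 distinct people have 7!/7 = (6)! = 720 rotationally distinct seatings.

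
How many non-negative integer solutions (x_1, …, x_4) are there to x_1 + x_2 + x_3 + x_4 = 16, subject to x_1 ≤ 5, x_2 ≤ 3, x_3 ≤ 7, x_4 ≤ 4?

20

Without the upper bounds there are C(19,3) = 969 ways to split 16 among 4 variables.
Subtract solutions that violate a single cap (substitute x_i' = x_i − (cap_i+1)): x_1 ≥ 6 gives C(13,3) = 286; x_2 ≥ 4 gives C(15,3) = 455; x_3 ≥ 8 gives C(11,3) = 165; x_4 ≥ 5 gives C(14,3) = 364. Together 1270.
Add back pairs where two caps are both exceeded: 84 + 10 + 56 + 35 + 120 + 20 = 325.
Subtract triples: 0 + 4 + 0 + 0 = 4.
By inclusion–exclusion the count is 969 − 1270 + 325 − 4 = 20.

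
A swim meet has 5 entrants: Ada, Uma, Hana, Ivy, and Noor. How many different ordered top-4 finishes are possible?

There are 5 choices for 1st place, 4 for 2nd, and so on down to 2 for position 4.
That gives 5 × 4 × 3 × 2 = 120.

120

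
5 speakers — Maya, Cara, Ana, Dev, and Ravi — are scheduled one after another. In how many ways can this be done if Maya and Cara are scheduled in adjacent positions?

48

Place the 3 others and the Maya-Cara pair as 4 objects in a line; the pair has 2 internal arrangements.
So the count is 2·(4)! = 48.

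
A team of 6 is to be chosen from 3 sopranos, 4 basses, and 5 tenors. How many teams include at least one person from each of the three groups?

With no constraint there are C(12,6) = 924 possible selections.
Selections missing a whole group: no sopranos → C(9,6) = 84; no basses → C(8,6) = 28; no tenors → C(7,6) = 7.
Add back selections omitting two groups (i.e. drawn from a single group): C(3,6) + C(4,6) + C(5,6) = 0.
By inclusion–exclusion: 924 − 119 + 0 = 805.

805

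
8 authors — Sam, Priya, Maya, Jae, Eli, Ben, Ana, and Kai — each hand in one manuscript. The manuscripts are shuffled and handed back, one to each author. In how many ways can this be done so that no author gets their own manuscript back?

14833

This is the derangement count D_8: permutations of 8 items with no fixed point.
By inclusion–exclusion this is Σ_{j=0}^{8} (−1)^j C(8,j)·(8−j)!.
Computing: 40320 − 40320 + 20160 − 6720 + 1680 − 336 + 56 − 8 + 1 = 14833.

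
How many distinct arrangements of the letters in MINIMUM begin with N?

60

With the first slot taken by N, it remains to arrange the other 6 letters (MIIMUM).
Those 6 letters have I appearing twice and M appearing 3 times, giving (6)!/(3!·2!) = 60.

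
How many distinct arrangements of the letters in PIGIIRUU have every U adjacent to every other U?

840

Treat the 2 copies of U as a single block. The multiset to arrange is then {UU, G, I, I, I, P, R}, 7 items in all.
That gives (7)!/(3!) = 840 arrangements.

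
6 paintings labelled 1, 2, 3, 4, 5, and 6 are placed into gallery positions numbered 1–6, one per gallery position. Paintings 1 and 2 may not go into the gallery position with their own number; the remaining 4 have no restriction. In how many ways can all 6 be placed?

Let Aᵢ (for i ∈ {1, 2}) be the placements that put painting i in its forbidden gallery position. Any j of these fix j positions, leaving (6−j)! ways to fill the rest, and there are C(2,j) ways to pick which j.
By inclusion–exclusion, the number of valid placements is Σ_{j=0}^{2} (−1)^j C(2,j)·(6−j)!.
Computing: 720 − 240 + 24 = 504.

504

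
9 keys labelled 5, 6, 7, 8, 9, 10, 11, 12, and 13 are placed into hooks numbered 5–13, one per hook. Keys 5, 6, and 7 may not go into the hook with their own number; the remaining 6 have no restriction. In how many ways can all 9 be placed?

Let Aᵢ (for i ∈ {5, 6, 7}) be the placements that put key i in its forbidden hook. Any j of these fix j positions, leaving (9−j)! ways to fill the rest, and there are C(3,j) ways to pick which j.
By inclusion–exclusion, the number of valid placements is Σ_{j=0}^{3} (−1)^j C(3,j)·(9−j)!.
Computing: 362880 − 120960 + 15120 − 720 = 256320.

256320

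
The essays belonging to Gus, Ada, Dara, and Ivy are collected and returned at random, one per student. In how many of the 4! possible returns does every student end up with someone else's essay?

Let Aᵢ be the assignments in which student i gets their own essay. We want the size of the complement of A₁∪…∪A_4.
By inclusion–exclusion this is Σ_{j=0}^{4} (−1)^j C(4,j)·(4−j)!.
Computing: 24 − 24 + 12 − 4 + 1 = 9.

9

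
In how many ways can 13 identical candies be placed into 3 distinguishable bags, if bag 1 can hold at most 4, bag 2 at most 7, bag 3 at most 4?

Ignoring the caps, the number of non-negative solutions to x_1+…+x_3 = 13 is C(15,2) = 105.
Subtract solutions that violate a single cap (substitute x_i' = x_i − (cap_i+1)): x_1 ≥ 5 gives C(10,2) = 45; x_2 ≥ 8 gives C(7,2) = 21; x_3 ≥ 5 gives C(10,2) = 45. Together 111.
Add back pairs where two caps are both exceeded: 1 + 10 + 1 = 12.
By inclusion–exclusion the count is 105 − 111 + 12 = 6.

6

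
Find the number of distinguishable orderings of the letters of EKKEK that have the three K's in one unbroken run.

Treat the 3 copies of K as a single block. The multiset to arrange is then {KKK, E, E}, 3 items in all.
That gives (3)!/(2!) = 3 arrangements.

3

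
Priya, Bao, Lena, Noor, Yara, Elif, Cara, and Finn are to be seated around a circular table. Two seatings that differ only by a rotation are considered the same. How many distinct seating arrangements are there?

5040

Seat Priya anywhere (absorbing the rotational symmetry), then permute the other 7: (7)! = 5040.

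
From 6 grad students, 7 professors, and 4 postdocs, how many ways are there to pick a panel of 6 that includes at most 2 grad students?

Split by how many grad students are chosen (0 through 2).
Sum: C(6,0)·C(11,6) + C(6,1)·C(11,5) + C(6,2)·C(11,4) = 462 + 2772 + 4950 = 8184.

8184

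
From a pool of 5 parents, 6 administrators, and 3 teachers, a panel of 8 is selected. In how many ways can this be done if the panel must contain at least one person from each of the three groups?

2828

With no constraint there are C(14,8) = 3003 possible selections.
Selections missing a whole group: no parents → C(9,8) = 9; no administrators → C(8,8) = 1; no teachers → C(11,8) = 165.
Add back selections omitting two groups (i.e. drawn from a single group): C(5,8) + C(6,8) + C(3,8) = 0.
By inclusion–exclusion: 3003 − 175 + 0 = 2828.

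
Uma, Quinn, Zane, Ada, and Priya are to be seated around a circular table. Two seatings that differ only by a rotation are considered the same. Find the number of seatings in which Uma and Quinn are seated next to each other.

Glue Uma and Quinn into a block (2 internal orders). Seating 4 units around a circle gives (3)! arrangements.
So 2 × (3)! = 2 × 6 = 12.

12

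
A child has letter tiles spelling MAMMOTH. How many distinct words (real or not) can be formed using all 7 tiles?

MAMMOTH has 7 letters with M appearing 3 times.
So there are 7! / (3!) = 840 distinguishable arrangements.

840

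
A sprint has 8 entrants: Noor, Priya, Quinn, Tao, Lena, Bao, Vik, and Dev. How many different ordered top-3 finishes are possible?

There are 8 choices for 1st place, 7 for 2nd, and 6 for 3rd.
That gives 8 × 7 × 6 = 336.

336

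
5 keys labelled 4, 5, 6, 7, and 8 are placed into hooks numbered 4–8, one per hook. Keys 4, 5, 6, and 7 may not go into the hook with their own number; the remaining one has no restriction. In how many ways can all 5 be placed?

53

Let Aᵢ (for 4 ≤ i ≤ 7) be the placements that put key i in its forbidden hook. Any j of these fix j positions, leaving (5−j)! ways to fill the rest, and there are C(4,j) ways to pick which j.
By inclusion–exclusion, the number of valid placements is Σ_{j=0}^{4} (−1)^j C(4,j)·(5−j)!.
Computing: 120 − 96 + 36 − 8 + 1 = 53.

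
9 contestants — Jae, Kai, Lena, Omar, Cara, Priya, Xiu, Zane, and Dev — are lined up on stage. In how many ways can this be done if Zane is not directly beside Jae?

There are 9! = 362880 arrangements in all. If Zane and Jae are adjacent, merging them into one block gives 2·(8)! = 80640 arrangements.
Complementary counting: 362880 − 80640 = 282240.

282240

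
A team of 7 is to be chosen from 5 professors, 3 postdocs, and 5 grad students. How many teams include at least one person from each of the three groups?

Unrestricted: C(13,7) = 1716 ways to pick any 7 of the 13.
Selections missing a whole group: no professors → C(8,7) = 8; no postdocs → C(10,7) = 120; no grad students → C(8,7) = 8.
Add back selections omitting two groups (i.e. drawn from a single group): C(5,7) + C(3,7) + C(5,7) = 0.
By inclusion–exclusion: 1716 − 136 + 0 = 1580.

1580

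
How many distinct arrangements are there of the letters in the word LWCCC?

The 5 letters of LWCCC have repeats: C appearing 3 times.
So there are 5! / (3!) = 20 distinguishable arrangements.

20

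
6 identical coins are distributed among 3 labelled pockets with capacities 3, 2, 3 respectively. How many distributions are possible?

6

Without the upper bounds there are C(8,2) = 28 ways to split 6 among 3 pockets.
Subtract solutions that violate a single cap (substitute x_i' = x_i − (cap_i+1)): x_1 ≥ 4 gives C(4,2) = 6; x_2 ≥ 3 gives C(5,2) = 10; x_3 ≥ 4 gives C(4,2) = 6. Together 22.
No two caps can be exceeded simultaneously, so the pair terms are all 0.
By inclusion–exclusion the count is 28 − 22 + 0 = 6.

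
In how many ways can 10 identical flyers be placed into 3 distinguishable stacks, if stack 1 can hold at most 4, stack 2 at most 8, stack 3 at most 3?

By stars and bars, unrestricted non-negative solutions to x_1+…+x_3 = 10 number C(10+2,2) = 66.
Subtract solutions that violate a single cap (substitute x_i' = x_i − (cap_i+1)): x_1 ≥ 5 gives C(7,2) = 21; x_2 ≥ 9 gives C(3,2) = 3; x_3 ≥ 4 gives C(8,2) = 28. Together 52.
Add back pairs where two caps are both exceeded: 0 + 3 + 0 = 3.
By inclusion–exclusion the count is 66 − 52 + 3 = 17.

17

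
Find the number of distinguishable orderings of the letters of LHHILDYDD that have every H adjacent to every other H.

3360

Treat the 2 copies of H as a single block. The multiset to arrange is then {HH, D, D, D, I, L, L, Y}, 8 items in all.
That gives (8)!/(3!·2!) = 3360 arrangements.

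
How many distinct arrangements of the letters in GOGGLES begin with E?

120

Fix E in the first position and arrange the remaining 6 letters.
Those 6 letters have G appearing 3 times, giving (6)!/(3!) = 120.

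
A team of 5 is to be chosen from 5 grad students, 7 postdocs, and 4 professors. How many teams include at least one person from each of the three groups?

3010

Unrestricted: C(16,5) = 4368 ways to pick any 5 of the 16.
Subtract selections that omit an entire group: no grad students → C(11,5) = 462; no postdocs → C(9,5) = 126; no professors → C(12,5) = 792.
Add back selections omitting two groups (i.e. drawn from a single group): C(5,5) + C(7,5) + C(4,5) = 22.
By inclusion–exclusion: 4368 − 1380 + 22 = 3010.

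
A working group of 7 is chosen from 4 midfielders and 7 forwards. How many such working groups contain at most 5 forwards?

301

Split by how many forwards are chosen (0 through 5).
Sum: C(7,0)·C(4,7) + C(7,1)·C(4,6) + C(7,2)·C(4,5) + C(7,3)·C(4,4) + C(7,4)·C(4,3) + C(7,5)·C(4,2) = 0 + 0 + 0 + 35 + 140 + 126 = 301.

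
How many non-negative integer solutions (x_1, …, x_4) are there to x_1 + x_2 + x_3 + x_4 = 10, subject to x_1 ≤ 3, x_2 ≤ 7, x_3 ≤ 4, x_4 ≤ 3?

70

Ignoring the caps, the number of non-negative solutions to x_1+…+x_4 = 10 is C(13,3) = 286.
Subtract solutions that violate a single cap (substitute x_i' = x_i − (cap_i+1)): x_1 ≥ 4 gives C(9,3) = 84; x_2 ≥ 8 gives C(5,3) = 10; x_3 ≥ 5 gives C(8,3) = 56; x_4 ≥ 4 gives C(9,3) = 84. Together 234.
Add back pairs where two caps are both exceeded: 0 + 4 + 10 + 0 + 0 + 4 = 18.
By inclusion–exclusion the count is 286 − 234 + 18 = 70.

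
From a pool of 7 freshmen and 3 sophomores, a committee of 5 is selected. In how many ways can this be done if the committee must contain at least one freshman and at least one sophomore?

Total 5-person selections from all 10: C(10,5) = 252.
Subtract selections that omit an entire group: no freshmen → C(3,5) = 0; no sophomores → C(7,5) = 21.
Both groups omitted at once is impossible, so 252 − 21 = 231.

231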